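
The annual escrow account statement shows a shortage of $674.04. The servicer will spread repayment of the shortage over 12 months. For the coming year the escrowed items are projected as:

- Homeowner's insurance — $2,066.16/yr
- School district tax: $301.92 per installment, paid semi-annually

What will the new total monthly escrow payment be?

$278.67

Homeowner's insurance: $2,066.16 per year
School district tax: $301.92 × 2 = $603.84 per year
Yearly total = $2,670.00
Base monthly escrow = $2,670.00 / 12 = $222.50
Shortage per month = $674.04 ÷ 12 = $56.17
New monthly escrow = $222.50 + $56.17 = $278.67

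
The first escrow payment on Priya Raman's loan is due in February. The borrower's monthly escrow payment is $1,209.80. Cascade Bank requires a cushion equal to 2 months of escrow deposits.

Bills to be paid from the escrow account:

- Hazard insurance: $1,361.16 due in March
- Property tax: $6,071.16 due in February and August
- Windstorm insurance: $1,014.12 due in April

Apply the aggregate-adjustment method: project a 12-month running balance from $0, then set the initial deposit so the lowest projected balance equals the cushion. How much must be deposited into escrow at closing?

Cushion = 2 × $1,209.80 = $2,419.60
Trial balance (start $0, +$1,209.80 each month, − disbursements):
  Feb: +$1,209.80 − $6,071.16 → -$4,861.36
  Mar: +$1,209.80 − $1,361.16 → -$5,012.72
  Apr: +$1,209.80 − $1,014.12 → -$4,817.04
  May: +$1,209.80 → -$3,607.24
  Jun: +$1,209.80 → -$2,397.44
  Jul: +$1,209.80 → -$1,187.64
  Aug: +$1,209.80 − $6,071.16 → -$6,049.00
  Sep: +$1,209.80 → -$4,839.20
  Oct: +$1,209.80 → -$3,629.40
  Nov: +$1,209.80 → -$2,419.60
  Dec: +$1,209.80 → -$1,209.80
  Jan: +$1,209.80 → $0.00
Lowest trial balance = -$6,049.00 (Aug)
Initial deposit = cushion − low point = $2,419.60 − (-$6,049.00) = $8,468.60

$8,468.60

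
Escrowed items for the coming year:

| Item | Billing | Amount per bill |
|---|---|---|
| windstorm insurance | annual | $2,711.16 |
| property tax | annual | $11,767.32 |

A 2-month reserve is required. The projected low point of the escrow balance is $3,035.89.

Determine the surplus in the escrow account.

$622.81

Windstorm insurance = $2,711.16 per year
Property tax = $11,767.32 per year
Total annual escrow = $14,478.48
Monthly = $14,478.48 / 12 = $1,206.54
Cushion = 2 × $1,206.54 = $2,413.08
Surplus = $3,035.89 − $2,413.08 = $622.81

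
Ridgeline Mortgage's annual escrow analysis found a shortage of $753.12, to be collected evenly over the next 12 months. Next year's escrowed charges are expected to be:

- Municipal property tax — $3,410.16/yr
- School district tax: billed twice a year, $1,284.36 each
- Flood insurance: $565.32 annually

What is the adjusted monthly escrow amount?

Municipal property tax = $3,410.16 annually
School district tax = $1,284.36 × 2 = $2,568.72 annually
Flood insurance = $565.32 annually
Yearly total = $3,410.16 + $2,568.72 + $565.32 = $6,544.20
Monthly escrow = $6,544.20 / 12 = $545.35
Shortage spread = $753.12 / 12 = $62.76/mo
New monthly escrow = $545.35 + $62.76 = $608.11

$608.11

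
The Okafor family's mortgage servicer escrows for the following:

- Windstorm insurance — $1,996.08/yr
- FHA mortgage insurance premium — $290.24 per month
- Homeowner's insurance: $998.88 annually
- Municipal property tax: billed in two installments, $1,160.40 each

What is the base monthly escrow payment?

$733.22

Windstorm insurance: $1,996.08 annually
FHA mortgage insurance premium: $290.24 × 12 = $3,482.88 annually
Homeowner's insurance: $998.88 annually
Municipal property tax: $1,160.40 × 2 = $2,320.80 annually
Combined annual = $8,798.64
Per month = $8,798.64 / 12 = $733.22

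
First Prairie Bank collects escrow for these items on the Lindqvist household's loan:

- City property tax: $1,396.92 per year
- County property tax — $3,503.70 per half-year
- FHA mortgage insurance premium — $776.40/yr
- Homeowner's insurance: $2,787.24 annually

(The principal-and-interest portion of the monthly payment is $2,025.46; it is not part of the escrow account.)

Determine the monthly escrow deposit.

$997.33

City property tax: $1,396.92 annually
County property tax: $3,503.70 × 2 = $7,007.40 annually
FHA mortgage insurance premium: $776.40 annually
Homeowner's insurance: $2,787.24 annually
Total per year = $1,396.92 + $7,007.40 + $776.40 + $2,787.24 = $11,967.96
Monthly escrow = $11,967.96 / 12 = $997.33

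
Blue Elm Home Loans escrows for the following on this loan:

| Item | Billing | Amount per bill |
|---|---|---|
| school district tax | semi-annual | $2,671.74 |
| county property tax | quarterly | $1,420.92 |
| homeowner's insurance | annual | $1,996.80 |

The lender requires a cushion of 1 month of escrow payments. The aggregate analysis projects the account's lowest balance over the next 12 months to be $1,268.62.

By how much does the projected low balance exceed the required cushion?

$183.29

School district tax = $2,671.74 × 2 = $5,343.48/yr
County property tax = $1,420.92 × 4 = $5,683.68/yr
Homeowner's insurance = $1,996.80/yr
Total annual escrow = $13,023.96
Per month = $13,023.96 / 12 = $1,085.33
Required reserve = 1 × $1,085.33 = $1,085.33
Excess over cushion: $1,268.62 − $1,085.33 = $183.29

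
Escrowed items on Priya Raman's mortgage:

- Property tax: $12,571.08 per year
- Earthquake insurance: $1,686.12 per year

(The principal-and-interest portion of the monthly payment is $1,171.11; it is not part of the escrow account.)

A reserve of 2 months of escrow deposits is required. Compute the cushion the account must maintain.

$2,376.20

Property tax = $12,571.08
Earthquake insurance = $1,686.12
Combined annual = $12,571.08 + $1,686.12 = $14,257.20
Monthly = $14,257.20 ÷ 12 = $1,188.10
Cushion = 2 × $1,188.10 = $2,376.20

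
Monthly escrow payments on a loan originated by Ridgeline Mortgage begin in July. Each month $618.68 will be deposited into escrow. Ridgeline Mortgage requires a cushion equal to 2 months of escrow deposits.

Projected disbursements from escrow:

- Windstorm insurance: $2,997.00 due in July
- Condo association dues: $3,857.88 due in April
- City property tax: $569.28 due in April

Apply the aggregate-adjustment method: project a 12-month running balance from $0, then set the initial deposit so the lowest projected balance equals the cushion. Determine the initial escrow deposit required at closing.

Cushion = 2 × $618.68 = $1,237.36
Trial balance (start $0, +$618.68 each month, − disbursements):
  Jul: +$618.68 − $2,997.00 → -$2,378.32
  Aug: +$618.68 → -$1,759.64
  Sep: +$618.68 → -$1,140.96
  Oct: +$618.68 → -$522.28
  Nov: +$618.68 → $96.40
  Dec: +$618.68 → $715.08
  Jan: +$618.68 → $1,333.76
  Feb: +$618.68 → $1,952.44
  Mar: +$618.68 → $2,571.12
  Apr: +$618.68 − $4,427.16 → -$1,237.36
  May: +$618.68 → -$618.68
  Jun: +$618.68 → $0.00
Lowest trial balance = -$2,378.32 (Jul)
Initial deposit = cushion − low point = $1,237.36 − (-$2,378.32) = $3,615.68

$3,615.68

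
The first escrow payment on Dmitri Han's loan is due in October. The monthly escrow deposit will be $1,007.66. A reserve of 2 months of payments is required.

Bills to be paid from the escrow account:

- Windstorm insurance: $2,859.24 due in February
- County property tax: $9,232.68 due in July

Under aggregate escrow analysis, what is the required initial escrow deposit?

Cushion = 2 × $1,007.66 = $2,015.32
Trial balance (start $0, +$1,007.66 each month, − disbursements):
  Oct: +$1,007.66 → $1,007.66
  Nov: +$1,007.66 → $2,015.32
  Dec: +$1,007.66 → $3,022.98
  Jan: +$1,007.66 → $4,030.64
  Feb: +$1,007.66 − $2,859.24 → $2,179.06
  Mar: +$1,007.66 → $3,186.72
  Apr: +$1,007.66 → $4,194.38
  May: +$1,007.66 → $5,202.04
  Jun: +$1,007.66 → $6,209.70
  Jul: +$1,007.66 − $9,232.68 → -$2,015.32
  Aug: +$1,007.66 → -$1,007.66
  Sep: +$1,007.66 → $0.00
Lowest trial balance = -$2,015.32 (Jul)
Initial deposit = cushion − low point = $2,015.32 − (-$2,015.32) = $4,030.64

$4,030.64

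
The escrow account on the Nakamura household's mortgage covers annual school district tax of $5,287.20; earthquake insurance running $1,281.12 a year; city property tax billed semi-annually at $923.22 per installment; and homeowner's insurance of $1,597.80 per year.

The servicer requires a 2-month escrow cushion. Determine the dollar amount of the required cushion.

School district tax: $5,287.20/yr
Earthquake insurance: $1,281.12/yr
City property tax: $923.22 × 2 = $1,846.44/yr
Homeowner's insurance: $1,597.80/yr
Combined annual = $5,287.20 + $1,281.12 + $1,846.44 + $1,597.80 = $10,012.56
Monthly = $10,012.56 / 12 = $834.38
Cushion = 2 × $834.38 = $1,668.76

$1,668.76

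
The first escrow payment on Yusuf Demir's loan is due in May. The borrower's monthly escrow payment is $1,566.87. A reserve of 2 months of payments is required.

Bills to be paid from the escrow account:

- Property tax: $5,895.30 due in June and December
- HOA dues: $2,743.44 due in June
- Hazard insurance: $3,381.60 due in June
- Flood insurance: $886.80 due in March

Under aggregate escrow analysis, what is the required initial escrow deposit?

$12,020.34

Cushion = 2 × $1,566.87 = $3,133.74
Trial balance (start $0, +$1,566.87 each month, − disbursements):
  May: +$1,566.87 → $1,566.87
  Jun: +$1,566.87 − $12,020.34 → -$8,886.60
  Jul: +$1,566.87 → -$7,319.73
  Aug: +$1,566.87 → -$5,752.86
  Sep: +$1,566.87 → -$4,185.99
  Oct: +$1,566.87 → -$2,619.12
  Nov: +$1,566.87 → -$1,052.25
  Dec: +$1,566.87 − $5,895.30 → -$5,380.68
  Jan: +$1,566.87 → -$3,813.81
  Feb: +$1,566.87 → -$2,246.94
  Mar: +$1,566.87 − $886.80 → -$1,566.87
  Apr: +$1,566.87 → $0.00
Lowest trial balance = -$8,886.60 (Jun)
Initial deposit = cushion − low point = $3,133.74 − (-$8,886.60) = $12,020.34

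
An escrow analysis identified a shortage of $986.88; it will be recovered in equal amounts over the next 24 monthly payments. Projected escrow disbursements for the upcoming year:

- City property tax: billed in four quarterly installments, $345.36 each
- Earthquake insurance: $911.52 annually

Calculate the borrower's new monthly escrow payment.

$232.20

City property tax = $345.36 × 4 = $1,381.44 annually
Earthquake insurance = $911.52 annually
Combined annual = $1,381.44 + $911.52 = $2,292.96
Monthly = $2,292.96 ÷ 12 = $191.08
Monthly shortage recovery: $986.88 / 24 = $41.12
Adjusted monthly = $191.08 + $41.12 = $232.20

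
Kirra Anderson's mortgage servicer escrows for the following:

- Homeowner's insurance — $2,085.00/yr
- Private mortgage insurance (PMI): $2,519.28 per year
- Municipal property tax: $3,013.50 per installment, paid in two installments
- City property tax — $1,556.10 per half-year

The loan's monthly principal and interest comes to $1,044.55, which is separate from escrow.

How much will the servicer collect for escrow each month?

$1,145.29

Homeowner's insurance: $2,085.00
Private mortgage insurance (PMI): $2,519.28
Municipal property tax: $3,013.50 × 2 = $6,027.00
City property tax: $1,556.10 × 2 = $3,112.20
Total annual escrow = $13,743.48
Base monthly escrow = $13,743.48 / 12 = $1,145.29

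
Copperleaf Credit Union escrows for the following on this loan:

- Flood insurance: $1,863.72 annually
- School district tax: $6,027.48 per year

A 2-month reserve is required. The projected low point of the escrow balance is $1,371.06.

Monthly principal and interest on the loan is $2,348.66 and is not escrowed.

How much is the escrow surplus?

Flood insurance = $1,863.72 annually
School district tax = $6,027.48 annually
Annual escrow total = $1,863.72 + $6,027.48 = $7,891.20
Base monthly escrow = $7,891.20 / 12 = $657.60
Required cushion = 2 × $657.60 = $1,315.20
Surplus = $1,371.06 − $1,315.20 = $55.86

$55.86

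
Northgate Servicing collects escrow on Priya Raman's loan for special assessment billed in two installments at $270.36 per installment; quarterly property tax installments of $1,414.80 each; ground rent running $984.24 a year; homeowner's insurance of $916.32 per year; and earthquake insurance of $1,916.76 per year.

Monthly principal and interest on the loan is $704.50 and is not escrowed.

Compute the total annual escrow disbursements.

$10,017.24

Special assessment: $270.36 × 2 = $540.72 annually
Property tax: $1,414.80 × 4 = $5,659.20 annually
Ground rent: $984.24 annually
Homeowner's insurance: $916.32 annually
Earthquake insurance: $1,916.76 annually
Total per year = $540.72 + $5,659.20 + $984.24 + $916.32 + $1,916.76 = $10,017.24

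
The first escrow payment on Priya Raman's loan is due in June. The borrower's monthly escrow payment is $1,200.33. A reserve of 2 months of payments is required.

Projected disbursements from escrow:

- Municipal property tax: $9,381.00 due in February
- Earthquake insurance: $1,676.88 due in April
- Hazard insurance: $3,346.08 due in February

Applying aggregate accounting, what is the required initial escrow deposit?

Cushion = 2 × $1,200.33 = $2,400.66
Trial balance (start $0, +$1,200.33 each month, − disbursements):
  Jun: +$1,200.33 → $1,200.33
  Jul: +$1,200.33 → $2,400.66
  Aug: +$1,200.33 → $3,600.99
  Sep: +$1,200.33 → $4,801.32
  Oct: +$1,200.33 → $6,001.65
  Nov: +$1,200.33 → $7,201.98
  Dec: +$1,200.33 → $8,402.31
  Jan: +$1,200.33 → $9,602.64
  Feb: +$1,200.33 − $12,727.08 → -$1,924.11
  Mar: +$1,200.33 → -$723.78
  Apr: +$1,200.33 − $1,676.88 → -$1,200.33
  May: +$1,200.33 → $0.00
Lowest trial balance = -$1,924.11 (Feb)
Initial deposit = cushion − low point = $2,400.66 − (-$1,924.11) = $4,324.77

$4,324.77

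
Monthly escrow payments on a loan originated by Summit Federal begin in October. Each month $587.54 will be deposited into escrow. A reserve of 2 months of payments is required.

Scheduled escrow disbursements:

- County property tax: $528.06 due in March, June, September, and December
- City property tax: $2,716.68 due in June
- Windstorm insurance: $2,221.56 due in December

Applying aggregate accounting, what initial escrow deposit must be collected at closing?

$2,409.64

Cushion = 2 × $587.54 = $1,175.08
Trial balance (start $0, +$587.54 each month, − disbursements):
  Oct: +$587.54 → $587.54
  Nov: +$587.54 → $1,175.08
  Dec: +$587.54 − $2,749.62 → -$987.00
  Jan: +$587.54 → -$399.46
  Feb: +$587.54 → $188.08
  Mar: +$587.54 − $528.06 → $247.56
  Apr: +$587.54 → $835.10
  May: +$587.54 → $1,422.64
  Jun: +$587.54 − $3,244.74 → -$1,234.56
  Jul: +$587.54 → -$647.02
  Aug: +$587.54 → -$59.48
  Sep: +$587.54 − $528.06 → $0.00
Lowest trial balance = -$1,234.56 (Jun)
Initial deposit = cushion − low point = $1,175.08 − (-$1,234.56) = $2,409.64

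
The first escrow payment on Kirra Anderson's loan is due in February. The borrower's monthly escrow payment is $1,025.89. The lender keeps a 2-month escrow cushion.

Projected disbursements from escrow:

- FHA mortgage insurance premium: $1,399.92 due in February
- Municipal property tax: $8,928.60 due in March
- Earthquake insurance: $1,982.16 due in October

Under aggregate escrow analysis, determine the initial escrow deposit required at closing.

$10,328.52

Cushion = 2 × $1,025.89 = $2,051.78
Trial balance (start $0, +$1,025.89 each month, − disbursements):
  Feb: +$1,025.89 − $1,399.92 → -$374.03
  Mar: +$1,025.89 − $8,928.60 → -$8,276.74
  Apr: +$1,025.89 → -$7,250.85
  May: +$1,025.89 → -$6,224.96
  Jun: +$1,025.89 → -$5,199.07
  Jul: +$1,025.89 → -$4,173.18
  Aug: +$1,025.89 → -$3,147.29
  Sep: +$1,025.89 → -$2,121.40
  Oct: +$1,025.89 − $1,982.16 → -$3,077.67
  Nov: +$1,025.89 → -$2,051.78
  Dec: +$1,025.89 → -$1,025.89
  Jan: +$1,025.89 → $0.00
Lowest trial balance = -$8,276.74 (Mar)
Initial deposit = cushion − low point = $2,051.78 − (-$8,276.74) = $10,328.52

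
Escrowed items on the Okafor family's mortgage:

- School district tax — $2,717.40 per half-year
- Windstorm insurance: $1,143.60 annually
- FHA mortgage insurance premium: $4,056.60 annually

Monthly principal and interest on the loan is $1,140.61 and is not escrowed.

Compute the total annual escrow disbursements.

$10,635.00

School district tax = $2,717.40 × 2 = $5,434.80 annually
Windstorm insurance = $1,143.60 annually
FHA mortgage insurance premium = $4,056.60 annually
Total annual escrow = $5,434.80 + $1,143.60 + $4,056.60 = $10,635.00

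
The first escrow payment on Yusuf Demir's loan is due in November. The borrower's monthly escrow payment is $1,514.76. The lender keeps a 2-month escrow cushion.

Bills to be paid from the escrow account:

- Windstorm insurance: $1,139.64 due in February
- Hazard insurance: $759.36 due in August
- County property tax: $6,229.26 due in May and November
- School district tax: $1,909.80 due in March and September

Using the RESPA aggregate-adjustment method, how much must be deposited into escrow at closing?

Cushion = 2 × $1,514.76 = $3,029.52
Trial balance (start $0, +$1,514.76 each month, − disbursements):
  Nov: +$1,514.76 − $6,229.26 → -$4,714.50
  Dec: +$1,514.76 → -$3,199.74
  Jan: +$1,514.76 → -$1,684.98
  Feb: +$1,514.76 − $1,139.64 → -$1,309.86
  Mar: +$1,514.76 − $1,909.80 → -$1,704.90
  Apr: +$1,514.76 → -$190.14
  May: +$1,514.76 − $6,229.26 → -$4,904.64
  Jun: +$1,514.76 → -$3,389.88
  Jul: +$1,514.76 → -$1,875.12
  Aug: +$1,514.76 − $759.36 → -$1,119.72
  Sep: +$1,514.76 − $1,909.80 → -$1,514.76
  Oct: +$1,514.76 → $0.00
Lowest trial balance = -$4,904.64 (May)
Initial deposit = cushion − low point = $3,029.52 − (-$4,904.64) = $7,934.16

$7,934.16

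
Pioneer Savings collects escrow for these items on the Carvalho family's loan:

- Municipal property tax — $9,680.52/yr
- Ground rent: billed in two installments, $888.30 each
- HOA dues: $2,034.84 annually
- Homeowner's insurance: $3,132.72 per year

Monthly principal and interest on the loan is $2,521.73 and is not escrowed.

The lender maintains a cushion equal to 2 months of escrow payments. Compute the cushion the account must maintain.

Municipal property tax — $9,680.52 annually
Ground rent — $888.30 × 2 = $1,776.60 annually
HOA dues — $2,034.84 annually
Homeowner's insurance — $3,132.72 annually
Total annual escrow = $16,624.68
Per month = $16,624.68 ÷ 12 = $1,385.39
Reserve = 2 × $1,385.39 = $2,770.78

$2,770.78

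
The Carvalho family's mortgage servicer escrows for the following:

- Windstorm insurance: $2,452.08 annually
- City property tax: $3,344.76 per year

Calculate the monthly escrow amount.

Windstorm insurance: $2,452.08 per year
City property tax: $3,344.76 per year
Combined annual = $2,452.08 + $3,344.76 = $5,796.84
Monthly escrow = $5,796.84 / 12 = $483.07

$483.07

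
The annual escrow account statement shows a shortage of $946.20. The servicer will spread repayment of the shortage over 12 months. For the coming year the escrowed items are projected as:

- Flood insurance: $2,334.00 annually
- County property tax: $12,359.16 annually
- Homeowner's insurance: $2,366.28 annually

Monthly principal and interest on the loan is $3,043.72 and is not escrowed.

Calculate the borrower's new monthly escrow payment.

Flood insurance = $2,334.00
County property tax = $12,359.16
Homeowner's insurance = $2,366.28
Annual escrow total = $17,059.44
Per month = $17,059.44 / 12 = $1,421.62
Shortage spread = $946.20 ÷ 12 = $78.85/mo
New monthly escrow = $1,421.62 + $78.85 = $1,500.47

$1,500.47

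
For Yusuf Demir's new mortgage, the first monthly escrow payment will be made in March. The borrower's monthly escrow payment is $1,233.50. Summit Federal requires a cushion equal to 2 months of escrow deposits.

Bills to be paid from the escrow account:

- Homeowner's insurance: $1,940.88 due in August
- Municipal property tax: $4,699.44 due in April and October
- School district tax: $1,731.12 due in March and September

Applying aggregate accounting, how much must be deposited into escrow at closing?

Cushion = 2 × $1,233.50 = $2,467.00
Trial balance (start $0, +$1,233.50 each month, − disbursements):
  Mar: +$1,233.50 − $1,731.12 → -$497.62
  Apr: +$1,233.50 − $4,699.44 → -$3,963.56
  May: +$1,233.50 → -$2,730.06
  Jun: +$1,233.50 → -$1,496.56
  Jul: +$1,233.50 → -$263.06
  Aug: +$1,233.50 − $1,940.88 → -$970.44
  Sep: +$1,233.50 − $1,731.12 → -$1,468.06
  Oct: +$1,233.50 − $4,699.44 → -$4,934.00
  Nov: +$1,233.50 → -$3,700.50
  Dec: +$1,233.50 → -$2,467.00
  Jan: +$1,233.50 → -$1,233.50
  Feb: +$1,233.50 → $0.00
Lowest trial balance = -$4,934.00 (Oct)
Initial deposit = cushion − low point = $2,467.00 − (-$4,934.00) = $7,401.00

$7,401.00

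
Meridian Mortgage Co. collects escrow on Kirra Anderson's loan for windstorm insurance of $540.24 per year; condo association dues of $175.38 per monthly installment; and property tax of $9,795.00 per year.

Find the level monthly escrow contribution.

$1,036.65

Windstorm insurance: $540.24/yr
Condo association dues: $175.38 × 12 = $2,104.56/yr
Property tax: $9,795.00/yr
Total annual escrow = $12,439.80
Base monthly escrow = $12,439.80 / 12 = $1,036.65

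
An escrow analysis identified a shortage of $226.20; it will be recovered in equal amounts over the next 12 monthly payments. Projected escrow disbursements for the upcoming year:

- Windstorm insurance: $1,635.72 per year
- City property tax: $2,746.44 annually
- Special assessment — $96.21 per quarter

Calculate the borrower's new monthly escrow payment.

$416.10

Windstorm insurance = $1,635.72 per year
City property tax = $2,746.44 per year
Special assessment = $96.21 × 4 = $384.84 per year
Combined annual = $4,767.00
Monthly = $4,767.00 ÷ 12 = $397.25
Shortage spread = $226.20 / 12 = $18.85/mo
Adjusted monthly = $397.25 + $18.85 = $416.10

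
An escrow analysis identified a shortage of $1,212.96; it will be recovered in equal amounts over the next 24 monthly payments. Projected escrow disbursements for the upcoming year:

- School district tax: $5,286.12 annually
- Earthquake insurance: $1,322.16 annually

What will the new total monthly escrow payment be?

$601.23

School district tax: $5,286.12
Earthquake insurance: $1,322.16
Annual escrow total = $6,608.28
Base monthly escrow = $6,608.28 ÷ 12 = $550.69
Shortage per month = $1,212.96 ÷ 24 = $50.54
New monthly escrow = $550.69 + $50.54 = $601.23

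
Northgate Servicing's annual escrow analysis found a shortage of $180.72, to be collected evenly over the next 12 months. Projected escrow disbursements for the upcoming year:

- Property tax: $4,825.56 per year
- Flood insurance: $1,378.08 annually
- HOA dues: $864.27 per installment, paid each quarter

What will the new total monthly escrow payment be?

$820.12

Property tax = $4,825.56/yr
Flood insurance = $1,378.08/yr
HOA dues = $864.27 × 4 = $3,457.08/yr
Total per year = $9,660.72
Monthly = $9,660.72 ÷ 12 = $805.06
Shortage per month = $180.72 ÷ 12 = $15.06
Adjusted monthly = $805.06 + $15.06 = $820.12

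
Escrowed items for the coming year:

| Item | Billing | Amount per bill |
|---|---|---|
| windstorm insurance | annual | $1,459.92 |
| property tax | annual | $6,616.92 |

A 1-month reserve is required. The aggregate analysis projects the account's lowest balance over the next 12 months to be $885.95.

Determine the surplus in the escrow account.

Windstorm insurance = $1,459.92/yr
Property tax = $6,616.92/yr
Combined annual = $1,459.92 + $6,616.92 = $8,076.84
Base monthly escrow = $8,076.84 ÷ 12 = $673.07
Required cushion = 1 × $673.07 = $673.07
Excess over cushion: $885.95 − $673.07 = $212.88

$212.88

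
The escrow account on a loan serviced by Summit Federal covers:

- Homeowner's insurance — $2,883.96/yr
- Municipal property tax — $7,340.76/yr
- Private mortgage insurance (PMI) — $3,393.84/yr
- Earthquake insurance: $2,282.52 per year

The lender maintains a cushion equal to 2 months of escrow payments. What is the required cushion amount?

Homeowner's insurance — $2,883.96
Municipal property tax — $7,340.76
Private mortgage insurance (PMI) — $3,393.84
Earthquake insurance — $2,282.52
Annual escrow total = $2,883.96 + $7,340.76 + $3,393.84 + $2,282.52 = $15,901.08
Per month = $15,901.08 / 12 = $1,325.09
Reserve = 2 × $1,325.09 = $2,650.18

$2,650.18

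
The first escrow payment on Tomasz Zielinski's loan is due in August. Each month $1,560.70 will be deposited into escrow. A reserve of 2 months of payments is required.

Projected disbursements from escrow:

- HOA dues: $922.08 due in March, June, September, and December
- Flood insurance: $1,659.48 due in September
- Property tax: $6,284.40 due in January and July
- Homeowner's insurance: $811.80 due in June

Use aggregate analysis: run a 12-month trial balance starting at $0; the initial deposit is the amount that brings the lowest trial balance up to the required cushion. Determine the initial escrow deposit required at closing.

$3,545.24

Cushion = 2 × $1,560.70 = $3,121.40
Trial balance (start $0, +$1,560.70 each month, − disbursements):
  Aug: +$1,560.70 → $1,560.70
  Sep: +$1,560.70 − $2,581.56 → $539.84
  Oct: +$1,560.70 → $2,100.54
  Nov: +$1,560.70 → $3,661.24
  Dec: +$1,560.70 − $922.08 → $4,299.86
  Jan: +$1,560.70 − $6,284.40 → -$423.84
  Feb: +$1,560.70 → $1,136.86
  Mar: +$1,560.70 − $922.08 → $1,775.48
  Apr: +$1,560.70 → $3,336.18
  May: +$1,560.70 → $4,896.88
  Jun: +$1,560.70 − $1,733.88 → $4,723.70
  Jul: +$1,560.70 − $6,284.40 → $0.00
Lowest trial balance = -$423.84 (Jan)
Initial deposit = cushion − low point = $3,121.40 − (-$423.84) = $3,545.24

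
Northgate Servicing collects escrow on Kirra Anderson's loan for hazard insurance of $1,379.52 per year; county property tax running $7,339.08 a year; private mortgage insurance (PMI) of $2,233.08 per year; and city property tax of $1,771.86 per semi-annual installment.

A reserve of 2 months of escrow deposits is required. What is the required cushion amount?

Hazard insurance — $1,379.52 per year
County property tax — $7,339.08 per year
Private mortgage insurance (PMI) — $2,233.08 per year
City property tax — $1,771.86 × 2 = $3,543.72 per year
Total annual escrow = $14,495.40
Monthly escrow = $14,495.40 / 12 = $1,207.95
Cushion = 2 × $1,207.95 = $2,415.90

$2,415.90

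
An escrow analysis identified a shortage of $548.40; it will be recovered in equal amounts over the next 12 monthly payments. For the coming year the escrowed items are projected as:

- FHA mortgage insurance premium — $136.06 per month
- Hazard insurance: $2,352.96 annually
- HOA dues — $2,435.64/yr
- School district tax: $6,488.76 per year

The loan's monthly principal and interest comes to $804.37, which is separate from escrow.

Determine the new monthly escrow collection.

$1,121.54

FHA mortgage insurance premium — $136.06 × 12 = $1,632.72 per year
Hazard insurance — $2,352.96 per year
HOA dues — $2,435.64 per year
School district tax — $6,488.76 per year
Combined annual = $12,910.08
Per month = $12,910.08 ÷ 12 = $1,075.84
Shortage per month = $548.40 / 12 = $45.70
New monthly escrow = $1,075.84 + $45.70 = $1,121.54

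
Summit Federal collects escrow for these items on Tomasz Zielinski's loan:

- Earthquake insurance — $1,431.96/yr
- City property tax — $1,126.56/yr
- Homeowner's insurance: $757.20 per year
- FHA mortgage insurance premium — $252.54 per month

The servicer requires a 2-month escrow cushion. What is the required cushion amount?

$1,057.70

Earthquake insurance = $1,431.96
City property tax = $1,126.56
Homeowner's insurance = $757.20
FHA mortgage insurance premium = $252.54 × 12 = $3,030.48
Yearly total = $6,346.20
Per month = $6,346.20 ÷ 12 = $528.85
Cushion = 2 × $528.85 = $1,057.70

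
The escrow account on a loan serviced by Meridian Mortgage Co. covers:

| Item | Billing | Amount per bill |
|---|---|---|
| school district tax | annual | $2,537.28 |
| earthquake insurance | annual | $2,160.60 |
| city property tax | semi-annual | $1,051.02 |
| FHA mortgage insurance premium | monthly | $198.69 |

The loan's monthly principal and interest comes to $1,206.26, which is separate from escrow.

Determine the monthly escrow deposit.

$765.35

School district tax = $2,537.28
Earthquake insurance = $2,160.60
City property tax = $1,051.02 × 2 = $2,102.04
FHA mortgage insurance premium = $198.69 × 12 = $2,384.28
Total annual escrow = $2,537.28 + $2,160.60 + $2,102.04 + $2,384.28 = $9,184.20
Monthly escrow = $9,184.20 ÷ 12 = $765.35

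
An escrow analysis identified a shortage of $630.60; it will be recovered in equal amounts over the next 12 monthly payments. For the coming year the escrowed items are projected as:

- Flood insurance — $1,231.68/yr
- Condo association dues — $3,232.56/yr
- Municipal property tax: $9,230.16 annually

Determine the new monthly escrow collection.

$1,193.75

Flood insurance = $1,231.68
Condo association dues = $3,232.56
Municipal property tax = $9,230.16
Total annual escrow = $13,694.40
Monthly escrow = $13,694.40 / 12 = $1,141.20
Shortage spread = $630.60 ÷ 12 = $52.55/mo
New monthly escrow = $1,141.20 + $52.55 = $1,193.75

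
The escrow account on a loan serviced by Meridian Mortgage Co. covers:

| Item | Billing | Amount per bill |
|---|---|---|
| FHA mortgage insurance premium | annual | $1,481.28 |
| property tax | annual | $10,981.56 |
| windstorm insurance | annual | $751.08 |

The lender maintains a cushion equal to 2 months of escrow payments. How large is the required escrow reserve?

FHA mortgage insurance premium: $1,481.28/yr
Property tax: $10,981.56/yr
Windstorm insurance: $751.08/yr
Yearly total = $1,481.28 + $10,981.56 + $751.08 = $13,213.92
Per month = $13,213.92 / 12 = $1,101.16
Cushion = 2 × $1,101.16 = $2,202.32

$2,202.32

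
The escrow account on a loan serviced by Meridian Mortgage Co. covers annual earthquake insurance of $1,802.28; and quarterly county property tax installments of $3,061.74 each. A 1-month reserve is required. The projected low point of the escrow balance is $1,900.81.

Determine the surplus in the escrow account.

$730.04

Earthquake insurance: $1,802.28
County property tax: $3,061.74 × 4 = $12,246.96
Combined annual = $1,802.28 + $12,246.96 = $14,049.24
Monthly escrow = $14,049.24 ÷ 12 = $1,170.77
Required reserve = 1 × $1,170.77 = $1,170.77
Excess over cushion: $1,900.81 − $1,170.77 = $730.04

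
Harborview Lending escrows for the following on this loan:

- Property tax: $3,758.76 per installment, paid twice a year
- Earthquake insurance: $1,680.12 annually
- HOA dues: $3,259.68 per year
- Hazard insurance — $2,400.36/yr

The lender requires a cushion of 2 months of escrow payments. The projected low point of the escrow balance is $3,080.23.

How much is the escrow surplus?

$603.95

Property tax = $3,758.76 × 2 = $7,517.52/yr
Earthquake insurance = $1,680.12/yr
HOA dues = $3,259.68/yr
Hazard insurance = $2,400.36/yr
Annual escrow total = $14,857.68
Monthly = $14,857.68 / 12 = $1,238.14
Cushion = 2 × $1,238.14 = $2,476.28
Excess over cushion: $3,080.23 − $2,476.28 = $603.95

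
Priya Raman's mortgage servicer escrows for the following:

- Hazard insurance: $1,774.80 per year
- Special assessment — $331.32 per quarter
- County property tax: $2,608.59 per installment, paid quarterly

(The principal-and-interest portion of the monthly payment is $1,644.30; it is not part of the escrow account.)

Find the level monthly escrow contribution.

Hazard insurance = $1,774.80/yr
Special assessment = $331.32 × 4 = $1,325.28/yr
County property tax = $2,608.59 × 4 = $10,434.36/yr
Yearly total = $13,534.44
Monthly escrow = $13,534.44 / 12 = $1,127.87

$1,127.87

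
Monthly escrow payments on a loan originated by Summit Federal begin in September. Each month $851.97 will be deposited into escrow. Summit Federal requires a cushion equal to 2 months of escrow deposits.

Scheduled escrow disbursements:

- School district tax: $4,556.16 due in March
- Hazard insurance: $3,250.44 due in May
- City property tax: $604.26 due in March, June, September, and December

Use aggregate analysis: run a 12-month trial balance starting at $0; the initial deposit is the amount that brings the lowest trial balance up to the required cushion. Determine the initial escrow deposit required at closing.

Cushion = 2 × $851.97 = $1,703.94
Trial balance (start $0, +$851.97 each month, − disbursements):
  Sep: +$851.97 − $604.26 → $247.71
  Oct: +$851.97 → $1,099.68
  Nov: +$851.97 → $1,951.65
  Dec: +$851.97 − $604.26 → $2,199.36
  Jan: +$851.97 → $3,051.33
  Feb: +$851.97 → $3,903.30
  Mar: +$851.97 − $5,160.42 → -$405.15
  Apr: +$851.97 → $446.82
  May: +$851.97 − $3,250.44 → -$1,951.65
  Jun: +$851.97 − $604.26 → -$1,703.94
  Jul: +$851.97 → -$851.97
  Aug: +$851.97 → $0.00
Lowest trial balance = -$1,951.65 (May)
Initial deposit = cushion − low point = $1,703.94 − (-$1,951.65) = $3,655.59

$3,655.59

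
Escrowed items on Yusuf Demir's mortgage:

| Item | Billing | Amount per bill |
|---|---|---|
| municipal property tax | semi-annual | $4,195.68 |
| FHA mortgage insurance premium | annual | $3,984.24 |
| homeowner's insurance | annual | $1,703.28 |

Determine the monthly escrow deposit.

$1,173.24

Municipal property tax — $4,195.68 × 2 = $8,391.36/yr
FHA mortgage insurance premium — $3,984.24/yr
Homeowner's insurance — $1,703.28/yr
Total per year = $8,391.36 + $3,984.24 + $1,703.28 = $14,078.88
Per month = $14,078.88 ÷ 12 = $1,173.24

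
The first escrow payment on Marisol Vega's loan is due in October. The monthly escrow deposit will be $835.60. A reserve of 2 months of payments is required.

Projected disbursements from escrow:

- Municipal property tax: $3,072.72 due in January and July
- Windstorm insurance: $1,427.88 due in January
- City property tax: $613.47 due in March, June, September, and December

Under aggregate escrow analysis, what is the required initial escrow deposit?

Cushion = 2 × $835.60 = $1,671.20
Trial balance (start $0, +$835.60 each month, − disbursements):
  Oct: +$835.60 → $835.60
  Nov: +$835.60 → $1,671.20
  Dec: +$835.60 − $613.47 → $1,893.33
  Jan: +$835.60 − $4,500.60 → -$1,771.67
  Feb: +$835.60 → -$936.07
  Mar: +$835.60 − $613.47 → -$713.94
  Apr: +$835.60 → $121.66
  May: +$835.60 → $957.26
  Jun: +$835.60 − $613.47 → $1,179.39
  Jul: +$835.60 − $3,072.72 → -$1,057.73
  Aug: +$835.60 → -$222.13
  Sep: +$835.60 − $613.47 → $0.00
Lowest trial balance = -$1,771.67 (Jan)
Initial deposit = cushion − low point = $1,671.20 − (-$1,771.67) = $3,442.87

$3,442.87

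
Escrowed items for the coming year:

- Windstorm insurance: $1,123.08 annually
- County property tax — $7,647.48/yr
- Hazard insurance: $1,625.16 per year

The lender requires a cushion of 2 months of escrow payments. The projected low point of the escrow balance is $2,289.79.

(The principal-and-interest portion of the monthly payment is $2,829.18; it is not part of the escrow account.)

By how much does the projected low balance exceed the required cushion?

Windstorm insurance = $1,123.08/yr
County property tax = $7,647.48/yr
Hazard insurance = $1,625.16/yr
Total annual escrow = $1,123.08 + $7,647.48 + $1,625.16 = $10,395.72
Per month = $10,395.72 / 12 = $866.31
Cushion = 2 × $866.31 = $1,732.62
Surplus = $2,289.79 − $1,732.62 = $557.17

$557.17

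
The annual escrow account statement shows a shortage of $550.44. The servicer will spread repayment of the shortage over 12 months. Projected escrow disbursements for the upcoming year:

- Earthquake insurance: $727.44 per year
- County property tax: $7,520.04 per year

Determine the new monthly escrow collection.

Earthquake insurance — $727.44 per year
County property tax — $7,520.04 per year
Total per year = $727.44 + $7,520.04 = $8,247.48
Monthly escrow = $8,247.48 ÷ 12 = $687.29
Shortage spread = $550.44 / 12 = $45.87/mo
Adjusted monthly = $687.29 + $45.87 = $733.16

$733.16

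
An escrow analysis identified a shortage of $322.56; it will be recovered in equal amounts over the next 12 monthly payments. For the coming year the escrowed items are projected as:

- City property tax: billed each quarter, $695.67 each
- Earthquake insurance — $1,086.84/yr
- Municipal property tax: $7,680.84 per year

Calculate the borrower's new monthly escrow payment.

City property tax — $695.67 × 4 = $2,782.68 per year
Earthquake insurance — $1,086.84 per year
Municipal property tax — $7,680.84 per year
Total annual escrow = $11,550.36
Monthly escrow = $11,550.36 ÷ 12 = $962.53
Shortage per month = $322.56 / 12 = $26.88
Adjusted monthly = $962.53 + $26.88 = $989.41

$989.41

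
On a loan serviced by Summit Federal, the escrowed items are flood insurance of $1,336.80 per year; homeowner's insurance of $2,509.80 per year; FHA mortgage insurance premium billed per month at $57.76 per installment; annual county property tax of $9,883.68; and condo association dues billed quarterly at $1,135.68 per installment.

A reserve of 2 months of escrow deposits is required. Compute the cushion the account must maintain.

$3,161.02

Flood insurance — $1,336.80 per year
Homeowner's insurance — $2,509.80 per year
FHA mortgage insurance premium — $57.76 × 12 = $693.12 per year
County property tax — $9,883.68 per year
Condo association dues — $1,135.68 × 4 = $4,542.72 per year
Annual escrow total = $18,966.12
Per month = $18,966.12 ÷ 12 = $1,580.51
Reserve = 2 × $1,580.51 = $3,161.02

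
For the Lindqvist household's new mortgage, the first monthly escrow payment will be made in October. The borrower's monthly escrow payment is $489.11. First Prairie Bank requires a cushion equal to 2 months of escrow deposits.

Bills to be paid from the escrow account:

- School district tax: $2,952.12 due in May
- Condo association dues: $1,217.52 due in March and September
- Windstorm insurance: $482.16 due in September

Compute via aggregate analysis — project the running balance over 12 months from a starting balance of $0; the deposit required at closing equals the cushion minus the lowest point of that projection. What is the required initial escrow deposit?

$1,234.98

Cushion = 2 × $489.11 = $978.22
Trial balance (start $0, +$489.11 each month, − disbursements):
  Oct: +$489.11 → $489.11
  Nov: +$489.11 → $978.22
  Dec: +$489.11 → $1,467.33
  Jan: +$489.11 → $1,956.44
  Feb: +$489.11 → $2,445.55
  Mar: +$489.11 − $1,217.52 → $1,717.14
  Apr: +$489.11 → $2,206.25
  May: +$489.11 − $2,952.12 → -$256.76
  Jun: +$489.11 → $232.35
  Jul: +$489.11 → $721.46
  Aug: +$489.11 → $1,210.57
  Sep: +$489.11 − $1,699.68 → $0.00
Lowest trial balance = -$256.76 (May)
Initial deposit = cushion − low point = $978.22 − (-$256.76) = $1,234.98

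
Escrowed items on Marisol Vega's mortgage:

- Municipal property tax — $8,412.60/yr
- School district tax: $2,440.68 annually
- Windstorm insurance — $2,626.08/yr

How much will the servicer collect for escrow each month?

$1,123.28

Municipal property tax = $8,412.60 annually
School district tax = $2,440.68 annually
Windstorm insurance = $2,626.08 annually
Yearly total = $8,412.60 + $2,440.68 + $2,626.08 = $13,479.36
Base monthly escrow = $13,479.36 ÷ 12 = $1,123.28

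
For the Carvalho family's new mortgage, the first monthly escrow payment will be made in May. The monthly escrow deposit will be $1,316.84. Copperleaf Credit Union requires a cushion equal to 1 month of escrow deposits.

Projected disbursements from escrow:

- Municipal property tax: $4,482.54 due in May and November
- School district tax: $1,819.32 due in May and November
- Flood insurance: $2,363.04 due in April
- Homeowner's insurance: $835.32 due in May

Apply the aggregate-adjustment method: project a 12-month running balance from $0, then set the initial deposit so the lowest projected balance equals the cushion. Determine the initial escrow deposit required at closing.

Cushion = 1 × $1,316.84 = $1,316.84
Trial balance (start $0, +$1,316.84 each month, − disbursements):
  May: +$1,316.84 − $7,137.18 → -$5,820.34
  Jun: +$1,316.84 → -$4,503.50
  Jul: +$1,316.84 → -$3,186.66
  Aug: +$1,316.84 → -$1,869.82
  Sep: +$1,316.84 → -$552.98
  Oct: +$1,316.84 → $763.86
  Nov: +$1,316.84 − $6,301.86 → -$4,221.16
  Dec: +$1,316.84 → -$2,904.32
  Jan: +$1,316.84 → -$1,587.48
  Feb: +$1,316.84 → -$270.64
  Mar: +$1,316.84 → $1,046.20
  Apr: +$1,316.84 − $2,363.04 → $0.00
Lowest trial balance = -$5,820.34 (May)
Initial deposit = cushion − low point = $1,316.84 − (-$5,820.34) = $7,137.18

$7,137.18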